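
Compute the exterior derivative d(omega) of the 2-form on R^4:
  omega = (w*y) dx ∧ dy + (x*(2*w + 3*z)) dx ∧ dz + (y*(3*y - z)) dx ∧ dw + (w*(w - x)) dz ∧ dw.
d(omega) = (-5*y + z) dx ∧ dy ∧ dw + (-w + 2*x + y) dx ∧ dz ∧ dw

For a 2-form omega = sum_{i<j} g_{ij} dx_i ∧ dx_j, the exterior derivative is
  d(omega) = sum_{i<j} d(g_{ij}) ∧ dx_i ∧ dx_j = sum_{i<j, k} (∂g_{ij}/∂x_k) dx_k ∧ dx_i ∧ dx_j.
Expand each term, using dx_k ∧ dx_i ∧ dx_j = sgn(permutation) dx_{(a)} ∧ dx_{(b)} ∧ dx_{(c)} with (a < b < c) sorted:
  d(w*y) includes (∂/∂w)(w*y) dw = (y) dw, which multiplied by dx ∧ dy gives (y) dx ∧ dy ∧ dw
  d(x*(2*w + 3*z)) includes (∂/∂w)(x*(2*w + 3*z)) dw = (2*x) dw, which multiplied by dx ∧ dz gives (2*x) dx ∧ dz ∧ dw
  d(y*(3*y - z)) includes (∂/∂y)(y*(3*y - z)) dy = (6*y - z) dy, which multiplied by dx ∧ dw gives (-6*y + z) dx ∧ dy ∧ dw
  d(y*(3*y - z)) includes (∂/∂z)(y*(3*y - z)) dz = (-y) dz, which multiplied by dx ∧ dw gives (y) dx ∧ dz ∧ dw
  d(w*(w - x)) includes (∂/∂x)(w*(w - x)) dx = (-w) dx, which multiplied by dz ∧ dw gives (-w) dx ∧ dz ∧ dw
Collecting like 3-forms: d(omega) = (-5*y + z) dx ∧ dy ∧ dw + (-w + 2*x + y) dx ∧ dz ∧ dw.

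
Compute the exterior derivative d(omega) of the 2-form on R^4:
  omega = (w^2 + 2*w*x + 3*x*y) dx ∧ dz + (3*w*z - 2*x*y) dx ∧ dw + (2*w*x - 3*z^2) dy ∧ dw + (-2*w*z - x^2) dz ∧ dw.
d(omega) = (-3*x) dx ∧ dy ∧ dz + (-w) dx ∧ dz ∧ dw + (2*w + 2*x) dx ∧ dy ∧ dw + (6*z) dy ∧ dz ∧ dw

For a 2-form omega = sum_{i<j} g_{ij} dx_i ∧ dx_j, the exterior derivative is
  d(omega) = sum_{i<j} d(g_{ij}) ∧ dx_i ∧ dx_j = sum_{i<j, k} (∂g_{ij}/∂x_k) dx_k ∧ dx_i ∧ dx_j.
Expand each term, using dx_k ∧ dx_i ∧ dx_j = sgn(permutation) dx_{(a)} ∧ dx_{(b)} ∧ dx_{(c)} with (a < b < c) sorted:
  d(w^2 + 2*w*x + 3*x*y) includes (∂/∂y)(w^2 + 2*w*x + 3*x*y) dy = (3*x) dy, which multiplied by dx ∧ dz gives (-3*x) dx ∧ dy ∧ dz
  d(w^2 + 2*w*x + 3*x*y) includes (∂/∂w)(w^2 + 2*w*x + 3*x*y) dw = (2*w + 2*x) dw, which multiplied by dx ∧ dz gives (2*w + 2*x) dx ∧ dz ∧ dw
  d(3*w*z - 2*x*y) includes (∂/∂y)(3*w*z - 2*x*y) dy = (-2*x) dy, which multiplied by dx ∧ dw gives (2*x) dx ∧ dy ∧ dw
  d(3*w*z - 2*x*y) includes (∂/∂z)(3*w*z - 2*x*y) dz = (3*w) dz, which multiplied by dx ∧ dw gives (-3*w) dx ∧ dz ∧ dw
  d(2*w*x - 3*z^2) includes (∂/∂x)(2*w*x - 3*z^2) dx = (2*w) dx, which multiplied by dy ∧ dw gives (2*w) dx ∧ dy ∧ dw
  d(2*w*x - 3*z^2) includes (∂/∂z)(2*w*x - 3*z^2) dz = (-6*z) dz, which multiplied by dy ∧ dw gives (6*z) dy ∧ dz ∧ dw
  d(-2*w*z - x^2) includes (∂/∂x)(-2*w*z - x^2) dx = (-2*x) dx, which multiplied by dz ∧ dw gives (-2*x) dx ∧ dz ∧ dw
Collecting like 3-forms: d(omega) = (-3*x) dx ∧ dy ∧ dz + (-w) dx ∧ dz ∧ dw + (2*w + 2*x) dx ∧ dy ∧ dw + (6*z) dy ∧ dz ∧ dw.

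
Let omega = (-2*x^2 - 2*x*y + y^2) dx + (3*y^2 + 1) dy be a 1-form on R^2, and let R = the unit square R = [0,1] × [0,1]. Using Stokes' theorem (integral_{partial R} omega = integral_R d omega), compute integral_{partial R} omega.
integral_(partial R) omega = 0

Stokes: integral_partial_R omega = integral_R d omega with d omega = (∂Q/∂x - ∂P/∂y) dx ∧ dy.
  ∂Q/∂x = 0
  ∂P/∂y = -2*x + 2*y
  integrand = ∂Q/∂x - ∂P/∂y = 2*x - 2*y.
Integrating over R: integral_0^1 integral_0^1 (2*x - 2*y) dx dy = 0.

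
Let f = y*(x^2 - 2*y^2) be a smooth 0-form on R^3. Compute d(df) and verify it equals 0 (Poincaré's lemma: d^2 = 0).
d(df) = 0

Step 1: df = sum_i (∂f/∂x_i) dx_i = (2*x*y) dx + (x^2 - 6*y^2) dy + (0) dz.
Step 2: Apply d again. Using the 1-form formula, the coefficient of dx ∧ dy in d(df) is ∂^2 f/∂x ∂y - ∂^2 f/∂y ∂x = (2*x) - (2*x) = 0 (equality of mixed partials for smooth f).
Similarly for dx ∧ dz and dy ∧ dz — all coefficients vanish. So d(df) = 0.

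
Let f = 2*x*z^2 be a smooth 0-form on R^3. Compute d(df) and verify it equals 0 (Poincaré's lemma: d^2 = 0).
d(df) = 0

Step 1: df = sum_i (∂f/∂x_i) dx_i = (2*z^2) dx + (0) dy + (4*x*z) dz.
Step 2: Apply d again. Using the 1-form formula, the coefficient of dx ∧ dy in d(df) is ∂^2 f/∂x ∂y - ∂^2 f/∂y ∂x = (0) - (0) = 0 (equality of mixed partials for smooth f).
Similarly for dx ∧ dz and dy ∧ dz — all coefficients vanish. So d(df) = 0.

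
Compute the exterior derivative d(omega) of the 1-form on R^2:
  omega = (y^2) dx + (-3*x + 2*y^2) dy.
d(omega) = (-2*y - 3) dx ∧ dy

For a 1-form omega = sum_i f_i dx_i, the exterior derivative is
  d(omega) = sum_{i < j} (∂f_j/∂x_i - ∂f_i/∂x_j) dx_i ∧ dx_j.
  coefficient of dx ∧ dy: ∂f_2/∂x - ∂f_1/∂y = ∂(-3*x + 2*y^2)/∂x - ∂(y^2)/∂y = -2*y - 3
Assembling: d(omega) = (-2*y - 3) dx ∧ dy.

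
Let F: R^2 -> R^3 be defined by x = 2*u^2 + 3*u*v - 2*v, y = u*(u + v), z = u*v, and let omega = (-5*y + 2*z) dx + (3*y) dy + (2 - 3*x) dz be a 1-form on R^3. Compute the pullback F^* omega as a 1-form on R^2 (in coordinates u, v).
F^* omega = (-14*u^3 - 24*u^2*v - 15*u*v^2 + 6*v^2 + 2*v) du + (u*(-18*u^2 - 15*u*v + 10*u + 12*v + 2)) dv

Using F^*(f dg) = (f ∘ F) d(g ∘ F), substitute each coordinate x_i by F_i(u, v) in f_i, and replace dx_i by d F_i = (∂F_i/∂u) du + (∂F_i/∂v) dv.
  For the x component: f_1(F) = u*(-5*u - 3*v); d F_1 = (4*u + 3*v) du + (3*u - 2) dv
  For the y component: f_2(F) = 3*u*(u + v); d F_2 = (2*u + v) du + (u) dv
  For the z component: f_3(F) = -6*u^2 - 9*u*v + 6*v + 2; d F_3 = (v) du + (u) dv
Combining and collecting du, dv coefficients:
  coeff of du: -14*u^3 - 24*u^2*v - 15*u*v^2 + 6*v^2 + 2*v
  coeff of dv: u*(-18*u^2 - 15*u*v + 10*u + 12*v + 2)
F^* omega = (-14*u^3 - 24*u^2*v - 15*u*v^2 + 6*v^2 + 2*v) du + (u*(-18*u^2 - 15*u*v + 10*u + 12*v + 2)) dv.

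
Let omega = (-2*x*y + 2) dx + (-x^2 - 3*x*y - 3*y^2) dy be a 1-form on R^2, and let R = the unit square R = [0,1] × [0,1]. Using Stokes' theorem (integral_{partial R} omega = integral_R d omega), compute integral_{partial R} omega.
integral_(partial R) omega = -3/2

Stokes: integral_partial_R omega = integral_R d omega with d omega = (∂Q/∂x - ∂P/∂y) dx ∧ dy.
  ∂Q/∂x = -2*x - 3*y
  ∂P/∂y = -2*x
  integrand = ∂Q/∂x - ∂P/∂y = -3*y.
Integrating over R: integral_0^1 integral_0^1 (-3*y) dx dy = -3/2.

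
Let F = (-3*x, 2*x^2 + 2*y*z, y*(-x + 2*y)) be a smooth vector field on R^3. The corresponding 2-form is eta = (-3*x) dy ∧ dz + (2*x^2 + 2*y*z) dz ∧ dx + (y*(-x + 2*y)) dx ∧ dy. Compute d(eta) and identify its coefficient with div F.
d(eta) = (2*z - 3) dx ∧ dy ∧ dz; div F = 2*z - 3

For a 2-form in R^3 of the form above, applying d gives a 3-form with coefficient ∂P/∂x + ∂Q/∂y + ∂R/∂z:
  ∂P/∂x = -3
  ∂Q/∂y = 2*z
  ∂R/∂z = 0
Sum = 2*z - 3, which is exactly div F.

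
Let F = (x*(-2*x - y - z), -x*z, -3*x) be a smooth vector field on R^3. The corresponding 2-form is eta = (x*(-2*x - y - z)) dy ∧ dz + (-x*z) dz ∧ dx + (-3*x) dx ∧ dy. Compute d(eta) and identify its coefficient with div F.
d(eta) = (-4*x - y - z) dx ∧ dy ∧ dz; div F = -4*x - y - z

For a 2-form in R^3 of the form above, applying d gives a 3-form with coefficient ∂P/∂x + ∂Q/∂y + ∂R/∂z:
  ∂P/∂x = -4*x - y - z
  ∂Q/∂y = 0
  ∂R/∂z = 0
Sum = -4*x - y - z, which is exactly div F.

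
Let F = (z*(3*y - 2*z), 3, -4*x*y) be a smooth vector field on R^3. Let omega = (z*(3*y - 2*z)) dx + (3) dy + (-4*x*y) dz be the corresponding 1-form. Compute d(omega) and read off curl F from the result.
d(omega) = (-4*x) dy ∧ dz + (7*y - 4*z) dz ∧ dx + (-3*z) dx ∧ dy; curl F = (-4*x, 7*y - 4*z, -3*z)

d omega = sum_{i<j} (∂f_j/∂x_i - ∂f_i/∂x_j) dx_i ∧ dx_j. Under the identification (dy ∧ dz, dz ∧ dx, dx ∧ dy) ↔ (e_x, e_y, e_z), the coefficients are exactly the components of curl F. Compute:
  ∂R/∂y - ∂Q/∂z = (-4*x) - (0) = -4*x
  ∂P/∂z - ∂R/∂x = (3*y - 4*z) - (-4*y) = 7*y - 4*z
  ∂Q/∂x - ∂P/∂y = (0) - (3*z) = -3*z.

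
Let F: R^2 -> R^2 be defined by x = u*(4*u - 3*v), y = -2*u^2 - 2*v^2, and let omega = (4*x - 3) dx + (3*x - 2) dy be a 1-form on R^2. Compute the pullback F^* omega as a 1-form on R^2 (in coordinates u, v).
F^* omega = (80*u^3 - 108*u^2*v + 36*u*v^2 - 16*u + 9*v) du + (-48*u^3 - 12*u^2*v + 36*u*v^2 + 9*u + 8*v) dv

Using F^*(f dg) = (f ∘ F) d(g ∘ F), substitute each coordinate x_i by F_i(u, v) in f_i, and replace dx_i by d F_i = (∂F_i/∂u) du + (∂F_i/∂v) dv.
  For the x component: f_1(F) = 16*u^2 - 12*u*v - 3; d F_1 = (8*u - 3*v) du + (-3*u) dv
  For the y component: f_2(F) = 12*u^2 - 9*u*v - 2; d F_2 = (-4*u) du + (-4*v) dv
Combining and collecting du, dv coefficients:
  coeff of du: 80*u^3 - 108*u^2*v + 36*u*v^2 - 16*u + 9*v
  coeff of dv: -48*u^3 - 12*u^2*v + 36*u*v^2 + 9*u + 8*v
F^* omega = (80*u^3 - 108*u^2*v + 36*u*v^2 - 16*u + 9*v) du + (-48*u^3 - 12*u^2*v + 36*u*v^2 + 9*u + 8*v) dv.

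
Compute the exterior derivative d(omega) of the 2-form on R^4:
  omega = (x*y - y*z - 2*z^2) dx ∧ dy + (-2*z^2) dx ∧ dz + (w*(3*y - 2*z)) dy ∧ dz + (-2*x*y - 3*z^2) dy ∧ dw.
d(omega) = (-y - 4*z) dx ∧ dy ∧ dz + (3*y + 4*z) dy ∧ dz ∧ dw + (-2*y) dx ∧ dy ∧ dw

For a 2-form omega = sum_{i<j} g_{ij} dx_i ∧ dx_j, the exterior derivative is
  d(omega) = sum_{i<j} d(g_{ij}) ∧ dx_i ∧ dx_j = sum_{i<j, k} (∂g_{ij}/∂x_k) dx_k ∧ dx_i ∧ dx_j.
Expand each term, using dx_k ∧ dx_i ∧ dx_j = sgn(permutation) dx_{(a)} ∧ dx_{(b)} ∧ dx_{(c)} with (a < b < c) sorted:
  d(x*y - y*z - 2*z^2) includes (∂/∂z)(x*y - y*z - 2*z^2) dz = (-y - 4*z) dz, which multiplied by dx ∧ dy gives (-y - 4*z) dx ∧ dy ∧ dz
  d(w*(3*y - 2*z)) includes (∂/∂w)(w*(3*y - 2*z)) dw = (3*y - 2*z) dw, which multiplied by dy ∧ dz gives (3*y - 2*z) dy ∧ dz ∧ dw
  d(-2*x*y - 3*z^2) includes (∂/∂x)(-2*x*y - 3*z^2) dx = (-2*y) dx, which multiplied by dy ∧ dw gives (-2*y) dx ∧ dy ∧ dw
  d(-2*x*y - 3*z^2) includes (∂/∂z)(-2*x*y - 3*z^2) dz = (-6*z) dz, which multiplied by dy ∧ dw gives (6*z) dy ∧ dz ∧ dw
Collecting like 3-forms: d(omega) = (-y - 4*z) dx ∧ dy ∧ dz + (3*y + 4*z) dy ∧ dz ∧ dw + (-2*y) dx ∧ dy ∧ dw.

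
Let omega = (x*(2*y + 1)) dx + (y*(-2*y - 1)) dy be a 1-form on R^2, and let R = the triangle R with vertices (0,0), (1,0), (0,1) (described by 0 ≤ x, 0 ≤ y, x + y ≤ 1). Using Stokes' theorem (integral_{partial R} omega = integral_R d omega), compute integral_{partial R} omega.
integral_(partial R) omega = -1/3

Stokes: integral_partial_R omega = integral_R d omega with d omega = (∂Q/∂x - ∂P/∂y) dx ∧ dy.
  ∂Q/∂x = 0
  ∂P/∂y = 2*x
  integrand = ∂Q/∂x - ∂P/∂y = -2*x.
Integrating over R: integral_0^1 integral_0^{1-x} (-2*x) dy dx = -1/3.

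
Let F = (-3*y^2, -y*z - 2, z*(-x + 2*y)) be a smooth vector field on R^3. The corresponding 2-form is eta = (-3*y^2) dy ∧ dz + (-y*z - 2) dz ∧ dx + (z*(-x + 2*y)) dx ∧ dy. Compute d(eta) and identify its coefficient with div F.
d(eta) = (-x + 2*y - z) dx ∧ dy ∧ dz; div F = -x + 2*y - z

For a 2-form in R^3 of the form above, applying d gives a 3-form with coefficient ∂P/∂x + ∂Q/∂y + ∂R/∂z:
  ∂P/∂x = 0
  ∂Q/∂y = -z
  ∂R/∂z = -x + 2*y
Sum = -x + 2*y - z, which is exactly div F.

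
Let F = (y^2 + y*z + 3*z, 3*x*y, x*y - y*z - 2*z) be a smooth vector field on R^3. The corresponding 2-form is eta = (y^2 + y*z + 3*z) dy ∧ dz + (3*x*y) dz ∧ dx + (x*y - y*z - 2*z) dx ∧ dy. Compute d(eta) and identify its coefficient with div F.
d(eta) = (3*x - y - 2) dx ∧ dy ∧ dz; div F = 3*x - y - 2

For a 2-form in R^3 of the form above, applying d gives a 3-form with coefficient ∂P/∂x + ∂Q/∂y + ∂R/∂z:
  ∂P/∂x = 0
  ∂Q/∂y = 3*x
  ∂R/∂z = -y - 2
Sum = 3*x - y - 2, which is exactly div F.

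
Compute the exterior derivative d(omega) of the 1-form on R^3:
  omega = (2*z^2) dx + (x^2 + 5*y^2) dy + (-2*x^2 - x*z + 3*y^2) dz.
d(omega) = (2*x) dx ∧ dy + (-4*x - 5*z) dx ∧ dz + (6*y) dy ∧ dz

For a 1-form omega = sum_i f_i dx_i, the exterior derivative is
  d(omega) = sum_{i < j} (∂f_j/∂x_i - ∂f_i/∂x_j) dx_i ∧ dx_j.
  coefficient of dx ∧ dy: ∂f_2/∂x - ∂f_1/∂y = ∂(x^2 + 5*y^2)/∂x - ∂(2*z^2)/∂y = 2*x
  coefficient of dx ∧ dz: ∂f_3/∂x - ∂f_1/∂z = ∂(-2*x^2 - x*z + 3*y^2)/∂x - ∂(2*z^2)/∂z = -4*x - 5*z
  coefficient of dy ∧ dz: ∂f_3/∂y - ∂f_2/∂z = ∂(-2*x^2 - x*z + 3*y^2)/∂y - ∂(x^2 + 5*y^2)/∂z = 6*y
Assembling: d(omega) = (2*x) dx ∧ dy + (-4*x - 5*z) dx ∧ dz + (6*y) dy ∧ dz.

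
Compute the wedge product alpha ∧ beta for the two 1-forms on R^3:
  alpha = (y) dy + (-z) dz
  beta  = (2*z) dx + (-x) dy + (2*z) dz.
alpha ∧ beta = (-2*y*z) dx ∧ dy + (z*(-x + 2*y)) dy ∧ dz + (2*z^2) dx ∧ dz

Distribute the wedge, using dx_i ∧ dx_j = -dx_j ∧ dx_i and dx_i ∧ dx_i = 0. For each pair (i, j) with i < j, the coefficient of dx_i ∧ dx_j in alpha ∧ beta is (alpha_i * beta_j - alpha_j * beta_i). Collecting: alpha ∧ beta = (-2*y*z) dx ∧ dy + (z*(-x + 2*y)) dy ∧ dz + (2*z^2) dx ∧ dz.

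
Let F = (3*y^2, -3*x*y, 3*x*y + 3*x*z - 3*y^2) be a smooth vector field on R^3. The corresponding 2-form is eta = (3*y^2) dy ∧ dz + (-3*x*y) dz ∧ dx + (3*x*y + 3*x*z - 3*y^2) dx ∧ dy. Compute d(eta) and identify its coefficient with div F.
d(eta) = (0) dx ∧ dy ∧ dz; div F = 0

For a 2-form in R^3 of the form above, applying d gives a 3-form with coefficient ∂P/∂x + ∂Q/∂y + ∂R/∂z:
  ∂P/∂x = 0
  ∂Q/∂y = -3*x
  ∂R/∂z = 3*x
Sum = 0, which is exactly div F.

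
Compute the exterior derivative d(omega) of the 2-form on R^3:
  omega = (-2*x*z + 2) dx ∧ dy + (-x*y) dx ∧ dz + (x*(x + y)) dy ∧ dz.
d(omega) = (x + y) dx ∧ dy ∧ dz

For a 2-form omega = sum_{i<j} g_{ij} dx_i ∧ dx_j, the exterior derivative is
  d(omega) = sum_{i<j} d(g_{ij}) ∧ dx_i ∧ dx_j = sum_{i<j, k} (∂g_{ij}/∂x_k) dx_k ∧ dx_i ∧ dx_j.
Expand each term, using dx_k ∧ dx_i ∧ dx_j = sgn(permutation) dx_{(a)} ∧ dx_{(b)} ∧ dx_{(c)} with (a < b < c) sorted:
  d(-2*x*z + 2) includes (∂/∂z)(-2*x*z + 2) dz = (-2*x) dz, which multiplied by dx ∧ dy gives (-2*x) dx ∧ dy ∧ dz
  d(-x*y) includes (∂/∂y)(-x*y) dy = (-x) dy, which multiplied by dx ∧ dz gives (x) dx ∧ dy ∧ dz
  d(x*(x + y)) includes (∂/∂x)(x*(x + y)) dx = (2*x + y) dx, which multiplied by dy ∧ dz gives (2*x + y) dx ∧ dy ∧ dz
Collecting like 3-forms: d(omega) = (x + y) dx ∧ dy ∧ dz.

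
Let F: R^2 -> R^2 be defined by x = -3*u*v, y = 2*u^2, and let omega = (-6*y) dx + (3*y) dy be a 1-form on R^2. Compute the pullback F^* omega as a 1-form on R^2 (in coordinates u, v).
F^* omega = (u^2*(24*u + 36*v)) du + (36*u^3) dv

Using F^*(f dg) = (f ∘ F) d(g ∘ F), substitute each coordinate x_i by F_i(u, v) in f_i, and replace dx_i by d F_i = (∂F_i/∂u) du + (∂F_i/∂v) dv.
  For the x component: f_1(F) = -12*u^2; d F_1 = (-3*v) du + (-3*u) dv
  For the y component: f_2(F) = 6*u^2; d F_2 = (4*u) du + (0) dv
Combining and collecting du, dv coefficients:
  coeff of du: u^2*(24*u + 36*v)
  coeff of dv: 36*u^3
F^* omega = (u^2*(24*u + 36*v)) du + (36*u^3) dv.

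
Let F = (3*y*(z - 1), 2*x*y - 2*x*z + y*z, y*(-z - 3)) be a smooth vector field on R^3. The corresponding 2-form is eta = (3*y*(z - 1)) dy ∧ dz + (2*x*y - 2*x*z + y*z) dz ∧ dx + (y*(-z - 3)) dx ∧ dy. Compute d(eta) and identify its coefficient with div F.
d(eta) = (2*x - y + z) dx ∧ dy ∧ dz; div F = 2*x - y + z

For a 2-form in R^3 of the form above, applying d gives a 3-form with coefficient ∂P/∂x + ∂Q/∂y + ∂R/∂z:
  ∂P/∂x = 0
  ∂Q/∂y = 2*x + z
  ∂R/∂z = -y
Sum = 2*x - y + z, which is exactly div F.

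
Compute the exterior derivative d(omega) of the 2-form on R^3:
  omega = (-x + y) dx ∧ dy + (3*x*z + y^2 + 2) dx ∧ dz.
d(omega) = (-2*y) dx ∧ dy ∧ dz

For a 2-form omega = sum_{i<j} g_{ij} dx_i ∧ dx_j, the exterior derivative is
  d(omega) = sum_{i<j} d(g_{ij}) ∧ dx_i ∧ dx_j = sum_{i<j, k} (∂g_{ij}/∂x_k) dx_k ∧ dx_i ∧ dx_j.
Expand each term, using dx_k ∧ dx_i ∧ dx_j = sgn(permutation) dx_{(a)} ∧ dx_{(b)} ∧ dx_{(c)} with (a < b < c) sorted:
  d(3*x*z + y^2 + 2) includes (∂/∂y)(3*x*z + y^2 + 2) dy = (2*y) dy, which multiplied by dx ∧ dz gives (-2*y) dx ∧ dy ∧ dz
Collecting like 3-forms: d(omega) = (-2*y) dx ∧ dy ∧ dz.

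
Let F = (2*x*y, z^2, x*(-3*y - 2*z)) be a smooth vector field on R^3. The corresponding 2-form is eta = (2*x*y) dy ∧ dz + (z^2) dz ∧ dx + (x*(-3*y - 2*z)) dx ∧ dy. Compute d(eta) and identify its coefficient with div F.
d(eta) = (-2*x + 2*y) dx ∧ dy ∧ dz; div F = -2*x + 2*y

For a 2-form in R^3 of the form above, applying d gives a 3-form with coefficient ∂P/∂x + ∂Q/∂y + ∂R/∂z:
  ∂P/∂x = 2*y
  ∂Q/∂y = 0
  ∂R/∂z = -2*x
Sum = -2*x + 2*y, which is exactly div F.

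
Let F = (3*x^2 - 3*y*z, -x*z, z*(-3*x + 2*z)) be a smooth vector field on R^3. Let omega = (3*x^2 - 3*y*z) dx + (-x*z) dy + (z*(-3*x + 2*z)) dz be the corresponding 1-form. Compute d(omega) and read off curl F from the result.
d(omega) = (x) dy ∧ dz + (-3*y + 3*z) dz ∧ dx + (2*z) dx ∧ dy; curl F = (x, -3*y + 3*z, 2*z)

d omega = sum_{i<j} (∂f_j/∂x_i - ∂f_i/∂x_j) dx_i ∧ dx_j. Under the identification (dy ∧ dz, dz ∧ dx, dx ∧ dy) ↔ (e_x, e_y, e_z), the coefficients are exactly the components of curl F. Compute:
  ∂R/∂y - ∂Q/∂z = (0) - (-x) = x
  ∂P/∂z - ∂R/∂x = (-3*y) - (-3*z) = -3*y + 3*z
  ∂Q/∂x - ∂P/∂y = (-z) - (-3*z) = 2*z.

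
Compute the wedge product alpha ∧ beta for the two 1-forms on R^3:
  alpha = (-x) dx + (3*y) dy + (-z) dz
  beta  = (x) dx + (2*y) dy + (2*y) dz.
alpha ∧ beta = (-5*x*y) dx ∧ dy + (x*(-2*y + z)) dx ∧ dz + (2*y*(3*y + z)) dy ∧ dz

Distribute the wedge, using dx_i ∧ dx_j = -dx_j ∧ dx_i and dx_i ∧ dx_i = 0. For each pair (i, j) with i < j, the coefficient of dx_i ∧ dx_j in alpha ∧ beta is (alpha_i * beta_j - alpha_j * beta_i). Collecting: alpha ∧ beta = (-5*x*y) dx ∧ dy + (x*(-2*y + z)) dx ∧ dz + (2*y*(3*y + z)) dy ∧ dz.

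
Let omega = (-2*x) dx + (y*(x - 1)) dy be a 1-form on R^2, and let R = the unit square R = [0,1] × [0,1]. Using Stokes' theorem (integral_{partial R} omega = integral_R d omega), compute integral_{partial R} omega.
integral_(partial R) omega = 1/2

Stokes: integral_partial_R omega = integral_R d omega with d omega = (∂Q/∂x - ∂P/∂y) dx ∧ dy.
  ∂Q/∂x = y
  ∂P/∂y = 0
  integrand = ∂Q/∂x - ∂P/∂y = y.
Integrating over R: integral_0^1 integral_0^1 (y) dx dy = 1/2.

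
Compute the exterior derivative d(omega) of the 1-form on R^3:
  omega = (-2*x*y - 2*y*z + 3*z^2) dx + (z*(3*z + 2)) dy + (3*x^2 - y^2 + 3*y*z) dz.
d(omega) = (2*x + 2*z) dx ∧ dy + (6*x + 2*y - 6*z) dx ∧ dz + (-2*y - 3*z - 2) dy ∧ dz

For a 1-form omega = sum_i f_i dx_i, the exterior derivative is
  d(omega) = sum_{i < j} (∂f_j/∂x_i - ∂f_i/∂x_j) dx_i ∧ dx_j.
  coefficient of dx ∧ dy: ∂f_2/∂x - ∂f_1/∂y = ∂(z*(3*z + 2))/∂x - ∂(-2*x*y - 2*y*z + 3*z^2)/∂y = 2*x + 2*z
  coefficient of dx ∧ dz: ∂f_3/∂x - ∂f_1/∂z = ∂(3*x^2 - y^2 + 3*y*z)/∂x - ∂(-2*x*y - 2*y*z + 3*z^2)/∂z = 6*x + 2*y - 6*z
  coefficient of dy ∧ dz: ∂f_3/∂y - ∂f_2/∂z = ∂(3*x^2 - y^2 + 3*y*z)/∂y - ∂(z*(3*z + 2))/∂z = -2*y - 3*z - 2
Assembling: d(omega) = (2*x + 2*z) dx ∧ dy + (6*x + 2*y - 6*z) dx ∧ dz + (-2*y - 3*z - 2) dy ∧ dz.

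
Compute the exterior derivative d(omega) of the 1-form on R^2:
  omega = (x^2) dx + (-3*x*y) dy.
d(omega) = (-3*y) dx ∧ dy

For a 1-form omega = sum_i f_i dx_i, the exterior derivative is
  d(omega) = sum_{i < j} (∂f_j/∂x_i - ∂f_i/∂x_j) dx_i ∧ dx_j.
  coefficient of dx ∧ dy: ∂f_2/∂x - ∂f_1/∂y = ∂(-3*x*y)/∂x - ∂(x^2)/∂y = -3*y
Assembling: d(omega) = (-3*y) dx ∧ dy.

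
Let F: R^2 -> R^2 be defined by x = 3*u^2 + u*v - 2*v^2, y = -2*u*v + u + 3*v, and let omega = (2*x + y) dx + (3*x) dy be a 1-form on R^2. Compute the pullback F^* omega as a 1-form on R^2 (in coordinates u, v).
F^* omega = (36*u^3 - 12*u^2*v + 15*u^2 - 30*u*v^2 + 22*u*v + 8*v^3 - 3*v^2) du + (-12*u^3 - 30*u^2*v + 28*u^2 + 8*u*v^2 + 8*u*v + 16*v^3 - 30*v^2) dv

Using F^*(f dg) = (f ∘ F) d(g ∘ F), substitute each coordinate x_i by F_i(u, v) in f_i, and replace dx_i by d F_i = (∂F_i/∂u) du + (∂F_i/∂v) dv.
  For the x component: f_1(F) = 6*u^2 + u - 4*v^2 + 3*v; d F_1 = (6*u + v) du + (u - 4*v) dv
  For the y component: f_2(F) = 9*u^2 + 3*u*v - 6*v^2; d F_2 = (1 - 2*v) du + (3 - 2*u) dv
Combining and collecting du, dv coefficients:
  coeff of du: 36*u^3 - 12*u^2*v + 15*u^2 - 30*u*v^2 + 22*u*v + 8*v^3 - 3*v^2
  coeff of dv: -12*u^3 - 30*u^2*v + 28*u^2 + 8*u*v^2 + 8*u*v + 16*v^3 - 30*v^2
F^* omega = (36*u^3 - 12*u^2*v + 15*u^2 - 30*u*v^2 + 22*u*v + 8*v^3 - 3*v^2) du + (-12*u^3 - 30*u^2*v + 28*u^2 + 8*u*v^2 + 8*u*v + 16*v^3 - 30*v^2) dv.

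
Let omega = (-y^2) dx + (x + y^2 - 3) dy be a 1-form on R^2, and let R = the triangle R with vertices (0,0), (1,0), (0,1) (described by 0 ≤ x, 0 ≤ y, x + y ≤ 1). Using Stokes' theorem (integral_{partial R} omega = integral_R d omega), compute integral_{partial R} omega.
integral_(partial R) omega = 5/6

Stokes: integral_partial_R omega = integral_R d omega with d omega = (∂Q/∂x - ∂P/∂y) dx ∧ dy.
  ∂Q/∂x = 1
  ∂P/∂y = -2*y
  integrand = ∂Q/∂x - ∂P/∂y = 2*y + 1.
Integrating over R: integral_0^1 integral_0^{1-x} (2*y + 1) dy dx = 5/6.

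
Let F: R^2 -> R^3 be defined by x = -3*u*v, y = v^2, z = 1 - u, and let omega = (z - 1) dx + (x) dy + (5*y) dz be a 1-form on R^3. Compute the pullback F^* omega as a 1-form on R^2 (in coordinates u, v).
F^* omega = (v*(3*u - 5*v)) du + (3*u*(u - 2*v^2)) dv

Using F^*(f dg) = (f ∘ F) d(g ∘ F), substitute each coordinate x_i by F_i(u, v) in f_i, and replace dx_i by d F_i = (∂F_i/∂u) du + (∂F_i/∂v) dv.
  For the x component: f_1(F) = -u; d F_1 = (-3*v) du + (-3*u) dv
  For the y component: f_2(F) = -3*u*v; d F_2 = (0) du + (2*v) dv
  For the z component: f_3(F) = 5*v^2; d F_3 = (-1) du + (0) dv
Combining and collecting du, dv coefficients:
  coeff of du: v*(3*u - 5*v)
  coeff of dv: 3*u*(u - 2*v^2)
F^* omega = (v*(3*u - 5*v)) du + (3*u*(u - 2*v^2)) dv.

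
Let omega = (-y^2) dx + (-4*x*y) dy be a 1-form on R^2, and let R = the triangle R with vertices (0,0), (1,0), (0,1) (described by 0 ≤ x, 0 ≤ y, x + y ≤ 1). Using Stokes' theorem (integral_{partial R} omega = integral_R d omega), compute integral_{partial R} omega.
integral_(partial R) omega = -1/3

Stokes: integral_partial_R omega = integral_R d omega with d omega = (∂Q/∂x - ∂P/∂y) dx ∧ dy.
  ∂Q/∂x = -4*y
  ∂P/∂y = -2*y
  integrand = ∂Q/∂x - ∂P/∂y = -2*y.
Integrating over R: integral_0^1 integral_0^{1-x} (-2*y) dy dx = -1/3.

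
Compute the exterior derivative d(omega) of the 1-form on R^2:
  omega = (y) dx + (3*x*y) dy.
d(omega) = (3*y - 1) dx ∧ dy

For a 1-form omega = sum_i f_i dx_i, the exterior derivative is
  d(omega) = sum_{i < j} (∂f_j/∂x_i - ∂f_i/∂x_j) dx_i ∧ dx_j.
  coefficient of dx ∧ dy: ∂f_2/∂x - ∂f_1/∂y = ∂(3*x*y)/∂x - ∂(y)/∂y = 3*y - 1
Assembling: d(omega) = (3*y - 1) dx ∧ dy.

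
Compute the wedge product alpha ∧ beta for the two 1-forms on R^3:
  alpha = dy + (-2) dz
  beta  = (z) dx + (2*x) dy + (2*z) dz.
alpha ∧ beta = (-z) dx ∧ dy + (4*x + 2*z) dy ∧ dz + (2*z) dx ∧ dz

Distribute the wedge, using dx_i ∧ dx_j = -dx_j ∧ dx_i and dx_i ∧ dx_i = 0. For each pair (i, j) with i < j, the coefficient of dx_i ∧ dx_j in alpha ∧ beta is (alpha_i * beta_j - alpha_j * beta_i). Collecting: alpha ∧ beta = (-z) dx ∧ dy + (4*x + 2*z) dy ∧ dz + (2*z) dx ∧ dz.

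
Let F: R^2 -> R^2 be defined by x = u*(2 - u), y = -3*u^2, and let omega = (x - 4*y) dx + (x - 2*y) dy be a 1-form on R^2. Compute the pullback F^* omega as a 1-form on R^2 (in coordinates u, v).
F^* omega = (2*u*(-26*u^2 + 3*u + 2)) du

Using F^*(f dg) = (f ∘ F) d(g ∘ F), substitute each coordinate x_i by F_i(u, v) in f_i, and replace dx_i by d F_i = (∂F_i/∂u) du + (∂F_i/∂v) dv.
  For the x component: f_1(F) = u*(11*u + 2); d F_1 = (2 - 2*u) du + (0) dv
  For the y component: f_2(F) = u*(5*u + 2); d F_2 = (-6*u) du + (0) dv
Combining and collecting du, dv coefficients:
  coeff of du: 2*u*(-26*u^2 + 3*u + 2)
  coeff of dv: 0
F^* omega = (2*u*(-26*u^2 + 3*u + 2)) du.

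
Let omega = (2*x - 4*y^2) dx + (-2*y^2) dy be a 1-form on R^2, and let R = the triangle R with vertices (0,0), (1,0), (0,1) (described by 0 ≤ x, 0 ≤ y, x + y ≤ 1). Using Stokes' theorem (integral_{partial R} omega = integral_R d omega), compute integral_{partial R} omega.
integral_(partial R) omega = 4/3

Stokes: integral_partial_R omega = integral_R d omega with d omega = (∂Q/∂x - ∂P/∂y) dx ∧ dy.
  ∂Q/∂x = 0
  ∂P/∂y = -8*y
  integrand = ∂Q/∂x - ∂P/∂y = 8*y.
Integrating over R: integral_0^1 integral_0^{1-x} (8*y) dy dx = 4/3.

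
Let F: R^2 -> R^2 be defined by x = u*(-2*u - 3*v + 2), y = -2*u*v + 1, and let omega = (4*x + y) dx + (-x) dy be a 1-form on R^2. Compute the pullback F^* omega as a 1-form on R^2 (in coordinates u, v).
F^* omega = (32*u^3 + 76*u^2*v - 48*u^2 + 36*u*v^2 - 48*u*v + 12*u - 3*v + 2) du + (u*(20*u^2 + 36*u*v - 20*u - 3)) dv

Using F^*(f dg) = (f ∘ F) d(g ∘ F), substitute each coordinate x_i by F_i(u, v) in f_i, and replace dx_i by d F_i = (∂F_i/∂u) du + (∂F_i/∂v) dv.
  For the x component: f_1(F) = -8*u^2 - 14*u*v + 8*u + 1; d F_1 = (-4*u - 3*v + 2) du + (-3*u) dv
  For the y component: f_2(F) = u*(2*u + 3*v - 2); d F_2 = (-2*v) du + (-2*u) dv
Combining and collecting du, dv coefficients:
  coeff of du: 32*u^3 + 76*u^2*v - 48*u^2 + 36*u*v^2 - 48*u*v + 12*u - 3*v + 2
  coeff of dv: u*(20*u^2 + 36*u*v - 20*u - 3)
F^* omega = (32*u^3 + 76*u^2*v - 48*u^2 + 36*u*v^2 - 48*u*v + 12*u - 3*v + 2) du + (u*(20*u^2 + 36*u*v - 20*u - 3)) dv.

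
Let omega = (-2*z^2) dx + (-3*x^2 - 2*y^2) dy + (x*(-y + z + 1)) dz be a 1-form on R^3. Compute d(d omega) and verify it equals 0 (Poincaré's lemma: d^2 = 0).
d(d omega) = 0

Step 1: d omega = sum_{i<j} (∂f_j/∂x_i - ∂f_i/∂x_j) dx_i ∧ dx_j:
  coeff of dx ∧ dy: -6*x
  coeff of dx ∧ dz: -y + 5*z + 1
  coeff of dy ∧ dz: -x
Step 2: Apply d again to each 2-form coefficient. The only possible 3-form in R^3 is dx ∧ dy ∧ dz, with coefficient
  ∂(coeff of dy∧dz)/∂x - ∂(coeff of dx∧dz)/∂y + ∂(coeff of dx∧dy)/∂z
  = ∂/∂x (-x) - ∂/∂y (-y + 5*z + 1) + ∂/∂z (-6*x).
Each of these terms simplifies to sums of mixed partials that cancel in pairs. The result is 0 (by equality of mixed partials for smooth functions — Schwarz / Clairaut).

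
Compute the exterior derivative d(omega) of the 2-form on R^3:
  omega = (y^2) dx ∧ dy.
d(omega) = 0

For a 2-form omega = sum_{i<j} g_{ij} dx_i ∧ dx_j, the exterior derivative is
  d(omega) = sum_{i<j} d(g_{ij}) ∧ dx_i ∧ dx_j = sum_{i<j, k} (∂g_{ij}/∂x_k) dx_k ∧ dx_i ∧ dx_j.
Expand each term, using dx_k ∧ dx_i ∧ dx_j = sgn(permutation) dx_{(a)} ∧ dx_{(b)} ∧ dx_{(c)} with (a < b < c) sorted:

Collecting like 3-forms: d(omega) = 0.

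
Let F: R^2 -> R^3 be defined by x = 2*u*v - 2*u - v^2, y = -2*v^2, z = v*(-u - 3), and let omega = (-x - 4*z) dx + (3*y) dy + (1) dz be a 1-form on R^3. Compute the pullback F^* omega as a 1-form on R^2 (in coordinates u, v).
F^* omega = (4*u*v^2 - 4*u + 2*v^3 + 22*v^2 - 25*v) du + (4*u^2*v + 4*u^2 - 2*u*v^2 + 20*u*v - u + 22*v^3 - 24*v^2 - 3) dv

Using F^*(f dg) = (f ∘ F) d(g ∘ F), substitute each coordinate x_i by F_i(u, v) in f_i, and replace dx_i by d F_i = (∂F_i/∂u) du + (∂F_i/∂v) dv.
  For the x component: f_1(F) = 2*u*v + 2*u + v^2 + 12*v; d F_1 = (2*v - 2) du + (2*u - 2*v) dv
  For the y component: f_2(F) = -6*v^2; d F_2 = (0) du + (-4*v) dv
  For the z component: f_3(F) = 1; d F_3 = (-v) du + (-u - 3) dv
Combining and collecting du, dv coefficients:
  coeff of du: 4*u*v^2 - 4*u + 2*v^3 + 22*v^2 - 25*v
  coeff of dv: 4*u^2*v + 4*u^2 - 2*u*v^2 + 20*u*v - u + 22*v^3 - 24*v^2 - 3
F^* omega = (4*u*v^2 - 4*u + 2*v^3 + 22*v^2 - 25*v) du + (4*u^2*v + 4*u^2 - 2*u*v^2 + 20*u*v - u + 22*v^3 - 24*v^2 - 3) dv.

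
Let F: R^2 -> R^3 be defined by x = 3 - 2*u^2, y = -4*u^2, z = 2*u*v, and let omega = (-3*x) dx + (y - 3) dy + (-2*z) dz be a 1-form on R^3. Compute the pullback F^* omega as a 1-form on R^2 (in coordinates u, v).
F^* omega = (4*u*(2*u^2 - 2*v^2 + 15)) du + (-8*u^2*v) dv

Using F^*(f dg) = (f ∘ F) d(g ∘ F), substitute each coordinate x_i by F_i(u, v) in f_i, and replace dx_i by d F_i = (∂F_i/∂u) du + (∂F_i/∂v) dv.
  For the x component: f_1(F) = 6*u^2 - 9; d F_1 = (-4*u) du + (0) dv
  For the y component: f_2(F) = -4*u^2 - 3; d F_2 = (-8*u) du + (0) dv
  For the z component: f_3(F) = -4*u*v; d F_3 = (2*v) du + (2*u) dv
Combining and collecting du, dv coefficients:
  coeff of du: 4*u*(2*u^2 - 2*v^2 + 15)
  coeff of dv: -8*u^2*v
F^* omega = (4*u*(2*u^2 - 2*v^2 + 15)) du + (-8*u^2*v) dv.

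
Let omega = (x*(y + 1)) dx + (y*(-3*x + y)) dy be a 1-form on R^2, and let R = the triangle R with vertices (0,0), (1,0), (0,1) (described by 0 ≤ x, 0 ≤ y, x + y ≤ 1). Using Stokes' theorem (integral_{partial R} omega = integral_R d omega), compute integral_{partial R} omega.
integral_(partial R) omega = -2/3

Stokes: integral_partial_R omega = integral_R d omega with d omega = (∂Q/∂x - ∂P/∂y) dx ∧ dy.
  ∂Q/∂x = -3*y
  ∂P/∂y = x
  integrand = ∂Q/∂x - ∂P/∂y = -x - 3*y.
Integrating over R: integral_0^1 integral_0^{1-x} (-x - 3*y) dy dx = -2/3.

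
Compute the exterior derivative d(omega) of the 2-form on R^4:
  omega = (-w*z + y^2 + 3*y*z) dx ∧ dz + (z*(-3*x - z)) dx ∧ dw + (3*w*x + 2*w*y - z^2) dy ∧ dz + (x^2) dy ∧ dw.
d(omega) = (3*w - 2*y - 3*z) dx ∧ dy ∧ dz + (3*x + z) dx ∧ dz ∧ dw + (3*x + 2*y) dy ∧ dz ∧ dw + (2*x) dx ∧ dy ∧ dw

For a 2-form omega = sum_{i<j} g_{ij} dx_i ∧ dx_j, the exterior derivative is
  d(omega) = sum_{i<j} d(g_{ij}) ∧ dx_i ∧ dx_j = sum_{i<j, k} (∂g_{ij}/∂x_k) dx_k ∧ dx_i ∧ dx_j.
Expand each term, using dx_k ∧ dx_i ∧ dx_j = sgn(permutation) dx_{(a)} ∧ dx_{(b)} ∧ dx_{(c)} with (a < b < c) sorted:
  d(-w*z + y^2 + 3*y*z) includes (∂/∂y)(-w*z + y^2 + 3*y*z) dy = (2*y + 3*z) dy, which multiplied by dx ∧ dz gives (-2*y - 3*z) dx ∧ dy ∧ dz
  d(-w*z + y^2 + 3*y*z) includes (∂/∂w)(-w*z + y^2 + 3*y*z) dw = (-z) dw, which multiplied by dx ∧ dz gives (-z) dx ∧ dz ∧ dw
  d(z*(-3*x - z)) includes (∂/∂z)(z*(-3*x - z)) dz = (-3*x - 2*z) dz, which multiplied by dx ∧ dw gives (3*x + 2*z) dx ∧ dz ∧ dw
  d(3*w*x + 2*w*y - z^2) includes (∂/∂x)(3*w*x + 2*w*y - z^2) dx = (3*w) dx, which multiplied by dy ∧ dz gives (3*w) dx ∧ dy ∧ dz
  d(3*w*x + 2*w*y - z^2) includes (∂/∂w)(3*w*x + 2*w*y - z^2) dw = (3*x + 2*y) dw, which multiplied by dy ∧ dz gives (3*x + 2*y) dy ∧ dz ∧ dw
  d(x^2) includes (∂/∂x)(x^2) dx = (2*x) dx, which multiplied by dy ∧ dw gives (2*x) dx ∧ dy ∧ dw
Collecting like 3-forms: d(omega) = (3*w - 2*y - 3*z) dx ∧ dy ∧ dz + (3*x + z) dx ∧ dz ∧ dw + (3*x + 2*y) dy ∧ dz ∧ dw + (2*x) dx ∧ dy ∧ dw.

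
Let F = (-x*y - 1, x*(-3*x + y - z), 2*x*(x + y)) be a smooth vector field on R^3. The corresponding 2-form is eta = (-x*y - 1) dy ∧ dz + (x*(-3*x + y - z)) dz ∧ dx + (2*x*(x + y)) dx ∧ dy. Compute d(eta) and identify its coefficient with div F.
d(eta) = (x - y) dx ∧ dy ∧ dz; div F = x - y

For a 2-form in R^3 of the form above, applying d gives a 3-form with coefficient ∂P/∂x + ∂Q/∂y + ∂R/∂z:
  ∂P/∂x = -y
  ∂Q/∂y = x
  ∂R/∂z = 0
Sum = x - y, which is exactly div F.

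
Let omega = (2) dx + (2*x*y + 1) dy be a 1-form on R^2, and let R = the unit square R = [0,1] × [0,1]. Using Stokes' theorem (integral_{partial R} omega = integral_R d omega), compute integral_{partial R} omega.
integral_(partial R) omega = 1

Stokes: integral_partial_R omega = integral_R d omega with d omega = (∂Q/∂x - ∂P/∂y) dx ∧ dy.
  ∂Q/∂x = 2*y
  ∂P/∂y = 0
  integrand = ∂Q/∂x - ∂P/∂y = 2*y.
Integrating over R: integral_0^1 integral_0^1 (2*y) dx dy = 1.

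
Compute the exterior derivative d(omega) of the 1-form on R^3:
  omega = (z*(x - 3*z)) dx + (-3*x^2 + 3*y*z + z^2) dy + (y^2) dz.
d(omega) = (-6*x) dx ∧ dy + (-x + 6*z) dx ∧ dz + (-y - 2*z) dy ∧ dz

For a 1-form omega = sum_i f_i dx_i, the exterior derivative is
  d(omega) = sum_{i < j} (∂f_j/∂x_i - ∂f_i/∂x_j) dx_i ∧ dx_j.
  coefficient of dx ∧ dy: ∂f_2/∂x - ∂f_1/∂y = ∂(-3*x^2 + 3*y*z + z^2)/∂x - ∂(z*(x - 3*z))/∂y = -6*x
  coefficient of dx ∧ dz: ∂f_3/∂x - ∂f_1/∂z = ∂(y^2)/∂x - ∂(z*(x - 3*z))/∂z = -x + 6*z
  coefficient of dy ∧ dz: ∂f_3/∂y - ∂f_2/∂z = ∂(y^2)/∂y - ∂(-3*x^2 + 3*y*z + z^2)/∂z = -y - 2*z
Assembling: d(omega) = (-6*x) dx ∧ dy + (-x + 6*z) dx ∧ dz + (-y - 2*z) dy ∧ dz.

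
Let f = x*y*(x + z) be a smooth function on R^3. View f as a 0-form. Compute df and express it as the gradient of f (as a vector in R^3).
df = (y*(2*x + z)) dx + (x*(x + z)) dy + (x*y) dz; grad f = (y*(2*x + z), x*(x + z), x*y)

For a 0-form f, d f = (∂f/∂x) dx + (∂f/∂y) dy + (∂f/∂z) dz. The components of the vector representation are exactly the entries of grad f in Cartesian coordinates:
  ∂f/∂x = y*(2*x + z)
  ∂f/∂y = x*(x + z)
  ∂f/∂z = x*y.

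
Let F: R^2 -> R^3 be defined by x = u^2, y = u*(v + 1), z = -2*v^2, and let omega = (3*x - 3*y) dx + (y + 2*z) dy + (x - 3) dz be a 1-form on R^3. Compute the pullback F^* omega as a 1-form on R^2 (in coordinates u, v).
F^* omega = (6*u^3 - 6*u^2*v - 6*u^2 + u*v^2 + 2*u*v + u - 4*v^3 - 4*v^2) du + (-3*u^2*v + u^2 - 4*u*v^2 + 12*v) dv

Using F^*(f dg) = (f ∘ F) d(g ∘ F), substitute each coordinate x_i by F_i(u, v) in f_i, and replace dx_i by d F_i = (∂F_i/∂u) du + (∂F_i/∂v) dv.
  For the x component: f_1(F) = 3*u*(u - v - 1); d F_1 = (2*u) du + (0) dv
  For the y component: f_2(F) = u*v + u - 4*v^2; d F_2 = (v + 1) du + (u) dv
  For the z component: f_3(F) = u^2 - 3; d F_3 = (0) du + (-4*v) dv
Combining and collecting du, dv coefficients:
  coeff of du: 6*u^3 - 6*u^2*v - 6*u^2 + u*v^2 + 2*u*v + u - 4*v^3 - 4*v^2
  coeff of dv: -3*u^2*v + u^2 - 4*u*v^2 + 12*v
F^* omega = (6*u^3 - 6*u^2*v - 6*u^2 + u*v^2 + 2*u*v + u - 4*v^3 - 4*v^2) du + (-3*u^2*v + u^2 - 4*u*v^2 + 12*v) dv.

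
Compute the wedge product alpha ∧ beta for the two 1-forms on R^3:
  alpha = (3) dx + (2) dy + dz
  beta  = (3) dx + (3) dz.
alpha ∧ beta = (6) dx ∧ dz + (-6) dx ∧ dy + (6) dy ∧ dz

Distribute the wedge, using dx_i ∧ dx_j = -dx_j ∧ dx_i and dx_i ∧ dx_i = 0. For each pair (i, j) with i < j, the coefficient of dx_i ∧ dx_j in alpha ∧ beta is (alpha_i * beta_j - alpha_j * beta_i). Collecting: alpha ∧ beta = (6) dx ∧ dz + (-6) dx ∧ dy + (6) dy ∧ dz.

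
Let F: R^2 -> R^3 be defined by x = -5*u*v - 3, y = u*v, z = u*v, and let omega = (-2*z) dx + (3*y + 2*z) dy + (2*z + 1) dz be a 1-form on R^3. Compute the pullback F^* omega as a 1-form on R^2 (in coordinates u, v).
F^* omega = (v*(17*u*v + 1)) du + (u*(17*u*v + 1)) dv

Using F^*(f dg) = (f ∘ F) d(g ∘ F), substitute each coordinate x_i by F_i(u, v) in f_i, and replace dx_i by d F_i = (∂F_i/∂u) du + (∂F_i/∂v) dv.
  For the x component: f_1(F) = -2*u*v; d F_1 = (-5*v) du + (-5*u) dv
  For the y component: f_2(F) = 5*u*v; d F_2 = (v) du + (u) dv
  For the z component: f_3(F) = 2*u*v + 1; d F_3 = (v) du + (u) dv
Combining and collecting du, dv coefficients:
  coeff of du: v*(17*u*v + 1)
  coeff of dv: u*(17*u*v + 1)
F^* omega = (v*(17*u*v + 1)) du + (u*(17*u*v + 1)) dv.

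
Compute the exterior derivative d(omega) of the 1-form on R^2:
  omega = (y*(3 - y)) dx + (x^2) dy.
d(omega) = (2*x + 2*y - 3) dx ∧ dy

For a 1-form omega = sum_i f_i dx_i, the exterior derivative is
  d(omega) = sum_{i < j} (∂f_j/∂x_i - ∂f_i/∂x_j) dx_i ∧ dx_j.
  coefficient of dx ∧ dy: ∂f_2/∂x - ∂f_1/∂y = ∂(x^2)/∂x - ∂(y*(3 - y))/∂y = 2*x + 2*y - 3
Assembling: d(omega) = (2*x + 2*y - 3) dx ∧ dy.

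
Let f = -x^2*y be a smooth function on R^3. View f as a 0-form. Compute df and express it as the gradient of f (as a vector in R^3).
df = (-2*x*y) dx + (-x^2) dy + (0) dz; grad f = (-2*x*y, -x^2, 0)

For a 0-form f, d f = (∂f/∂x) dx + (∂f/∂y) dy + (∂f/∂z) dz. The components of the vector representation are exactly the entries of grad f in Cartesian coordinates:
  ∂f/∂x = -2*x*y
  ∂f/∂y = -x^2
  ∂f/∂z = 0.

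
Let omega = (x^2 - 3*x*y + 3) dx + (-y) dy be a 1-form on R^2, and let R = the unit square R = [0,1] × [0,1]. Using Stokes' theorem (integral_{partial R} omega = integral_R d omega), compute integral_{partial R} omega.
integral_(partial R) omega = 3/2

Stokes: integral_partial_R omega = integral_R d omega with d omega = (∂Q/∂x - ∂P/∂y) dx ∧ dy.
  ∂Q/∂x = 0
  ∂P/∂y = -3*x
  integrand = ∂Q/∂x - ∂P/∂y = 3*x.
Integrating over R: integral_0^1 integral_0^1 (3*x) dx dy = 3/2.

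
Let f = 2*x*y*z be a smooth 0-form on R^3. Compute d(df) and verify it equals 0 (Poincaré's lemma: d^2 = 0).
d(df) = 0

Step 1: df = sum_i (∂f/∂x_i) dx_i = (2*y*z) dx + (2*x*z) dy + (2*x*y) dz.
Step 2: Apply d again. Using the 1-form formula, the coefficient of dx ∧ dy in d(df) is ∂^2 f/∂x ∂y - ∂^2 f/∂y ∂x = (2*z) - (2*z) = 0 (equality of mixed partials for smooth f).
Similarly for dx ∧ dz and dy ∧ dz — all coefficients vanish. So d(df) = 0.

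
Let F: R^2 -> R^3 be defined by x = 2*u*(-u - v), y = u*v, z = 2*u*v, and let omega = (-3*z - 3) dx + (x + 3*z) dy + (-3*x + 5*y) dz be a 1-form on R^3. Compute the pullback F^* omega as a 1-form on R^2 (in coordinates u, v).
F^* omega = (34*u^2*v + 38*u*v^2 + 12*u + 6*v) du + (2*u*(5*u^2 + 19*u*v + 3)) dv

Using F^*(f dg) = (f ∘ F) d(g ∘ F), substitute each coordinate x_i by F_i(u, v) in f_i, and replace dx_i by d F_i = (∂F_i/∂u) du + (∂F_i/∂v) dv.
  For the x component: f_1(F) = -6*u*v - 3; d F_1 = (-4*u - 2*v) du + (-2*u) dv
  For the y component: f_2(F) = 2*u*(-u + 2*v); d F_2 = (v) du + (u) dv
  For the z component: f_3(F) = u*(6*u + 11*v); d F_3 = (2*v) du + (2*u) dv
Combining and collecting du, dv coefficients:
  coeff of du: 34*u^2*v + 38*u*v^2 + 12*u + 6*v
  coeff of dv: 2*u*(5*u^2 + 19*u*v + 3)
F^* omega = (34*u^2*v + 38*u*v^2 + 12*u + 6*v) du + (2*u*(5*u^2 + 19*u*v + 3)) dv.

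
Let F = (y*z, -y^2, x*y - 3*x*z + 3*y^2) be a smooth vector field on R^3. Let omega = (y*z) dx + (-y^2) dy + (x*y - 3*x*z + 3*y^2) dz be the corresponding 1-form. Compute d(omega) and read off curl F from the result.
d(omega) = (x + 6*y) dy ∧ dz + (3*z) dz ∧ dx + (-z) dx ∧ dy; curl F = (x + 6*y, 3*z, -z)

d omega = sum_{i<j} (∂f_j/∂x_i - ∂f_i/∂x_j) dx_i ∧ dx_j. Under the identification (dy ∧ dz, dz ∧ dx, dx ∧ dy) ↔ (e_x, e_y, e_z), the coefficients are exactly the components of curl F. Compute:
  ∂R/∂y - ∂Q/∂z = (x + 6*y) - (0) = x + 6*y
  ∂P/∂z - ∂R/∂x = (y) - (y - 3*z) = 3*z
  ∂Q/∂x - ∂P/∂y = (0) - (z) = -z.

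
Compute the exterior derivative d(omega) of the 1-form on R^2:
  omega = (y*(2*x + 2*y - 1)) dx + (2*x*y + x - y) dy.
d(omega) = (-2*x - 2*y + 2) dx ∧ dy

For a 1-form omega = sum_i f_i dx_i, the exterior derivative is
  d(omega) = sum_{i < j} (∂f_j/∂x_i - ∂f_i/∂x_j) dx_i ∧ dx_j.
  coefficient of dx ∧ dy: ∂f_2/∂x - ∂f_1/∂y = ∂(2*x*y + x - y)/∂x - ∂(y*(2*x + 2*y - 1))/∂y = -2*x - 2*y + 2
Assembling: d(omega) = (-2*x - 2*y + 2) dx ∧ dy.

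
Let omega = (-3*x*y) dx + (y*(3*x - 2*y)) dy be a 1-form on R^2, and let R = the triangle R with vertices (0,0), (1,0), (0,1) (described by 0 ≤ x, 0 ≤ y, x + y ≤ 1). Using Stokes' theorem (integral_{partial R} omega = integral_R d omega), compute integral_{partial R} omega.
integral_(partial R) omega = 1

Stokes: integral_partial_R omega = integral_R d omega with d omega = (∂Q/∂x - ∂P/∂y) dx ∧ dy.
  ∂Q/∂x = 3*y
  ∂P/∂y = -3*x
  integrand = ∂Q/∂x - ∂P/∂y = 3*x + 3*y.
Integrating over R: integral_0^1 integral_0^{1-x} (3*x + 3*y) dy dx = 1.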